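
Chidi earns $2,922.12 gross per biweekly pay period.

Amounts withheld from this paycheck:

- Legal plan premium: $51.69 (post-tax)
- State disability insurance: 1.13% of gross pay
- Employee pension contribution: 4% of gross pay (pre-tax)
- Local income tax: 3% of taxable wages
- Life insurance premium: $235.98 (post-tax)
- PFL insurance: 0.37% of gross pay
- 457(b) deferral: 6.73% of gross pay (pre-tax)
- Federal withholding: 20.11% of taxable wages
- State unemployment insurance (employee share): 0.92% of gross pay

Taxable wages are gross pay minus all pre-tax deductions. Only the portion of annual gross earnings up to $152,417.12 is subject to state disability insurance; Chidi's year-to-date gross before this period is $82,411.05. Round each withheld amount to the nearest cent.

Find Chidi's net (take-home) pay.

Employee pension contribution: $2,922.12 × 0.04 = $116.88
457(b) deferral: $2,922.12 × 0.0673 = $196.66
Pre-tax total = $116.88 + $196.66 = $313.54
Taxable wages = $2,922.12 − $313.54 = $2,608.58
Federal withholding: $2,608.58 × 0.2011 = $524.59
Local income tax: $2,608.58 × 0.03 = $78.26
State unemployment insurance (employee share): $2,922.12 × 0.0092 = $26.88
PFL insurance: $2,922.12 × 0.0037 = $10.81
State disability insurance: cap not yet reached, full $2,922.12 is subject → $2,922.12 × 0.0113 = $33.02
Legal plan premium: $51.69
Life insurance premium: $235.98
Total deductions = $116.88 + $196.66 + $524.59 + $78.26 + $26.88 + $10.81 + $33.02 + $51.69 + $235.98 = $1,274.77
Net pay = $2,922.12 − $1,274.77 = $1,647.35

$1,647.35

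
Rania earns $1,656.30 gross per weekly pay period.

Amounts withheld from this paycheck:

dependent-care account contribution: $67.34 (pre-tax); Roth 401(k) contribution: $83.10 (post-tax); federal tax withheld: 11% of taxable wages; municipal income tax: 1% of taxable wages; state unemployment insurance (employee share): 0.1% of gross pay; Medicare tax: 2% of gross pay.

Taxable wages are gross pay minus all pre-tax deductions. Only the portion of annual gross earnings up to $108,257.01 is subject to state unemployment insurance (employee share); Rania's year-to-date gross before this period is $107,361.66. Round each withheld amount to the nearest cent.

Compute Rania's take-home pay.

Dependent-care account contribution: $67.34
Taxable wages = $1,656.30 − $67.34 = $1,588.96
Municipal income tax: $1,588.96 × 0.01 = $15.89
Federal tax withheld: $1,588.96 × 0.11 = $174.79
State unemployment insurance (employee share): only $108,257.01 − $107,361.66 = $895.35 of this check is subject → $895.35 × 0.001 = $0.90
Medicare tax: $1,656.30 × 0.02 = $33.13
Roth 401(k) contribution: $83.10
Total deductions = $67.34 + $15.89 + $174.79 + $0.90 + $33.13 + $83.10 = $375.15
Net pay = $1,656.30 − $375.15 = $1,281.15

$1,281.15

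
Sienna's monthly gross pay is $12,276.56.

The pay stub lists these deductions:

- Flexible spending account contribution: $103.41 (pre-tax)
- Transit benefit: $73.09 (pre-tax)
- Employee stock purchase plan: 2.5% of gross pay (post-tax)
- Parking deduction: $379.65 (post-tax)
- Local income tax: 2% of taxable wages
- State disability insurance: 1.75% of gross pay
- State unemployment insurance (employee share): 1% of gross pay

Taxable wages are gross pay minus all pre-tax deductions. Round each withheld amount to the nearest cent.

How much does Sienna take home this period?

Transit benefit: $73.09
Flexible spending account contribution: $103.41
Pre-tax total = $73.09 + $103.41 = $176.50
Taxable wages = $12,276.56 − $176.50 = $12,100.06
Local income tax: $12,100.06 × 0.02 = $242.00
State unemployment insurance (employee share): $12,276.56 × 0.01 = $122.77
State disability insurance: $12,276.56 × 0.0175 = $214.84
Parking deduction: $379.65
Employee stock purchase plan: $12,276.56 × 0.025 = $306.91
Total deductions = $73.09 + $103.41 + $242.00 + $122.77 + $214.84 + $379.65 + $306.91 = $1,442.67
Net pay = $12,276.56 − $1,442.67 = $10,833.89

$10,833.89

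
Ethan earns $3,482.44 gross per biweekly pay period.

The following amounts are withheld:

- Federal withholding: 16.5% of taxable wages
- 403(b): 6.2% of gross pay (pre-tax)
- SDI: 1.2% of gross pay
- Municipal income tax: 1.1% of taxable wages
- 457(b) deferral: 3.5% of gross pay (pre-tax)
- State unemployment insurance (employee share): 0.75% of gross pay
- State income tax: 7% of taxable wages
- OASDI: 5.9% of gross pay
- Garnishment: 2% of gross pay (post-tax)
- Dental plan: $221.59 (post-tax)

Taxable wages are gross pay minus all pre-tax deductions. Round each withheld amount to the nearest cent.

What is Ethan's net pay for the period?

457(b) deferral: $3,482.44 × 0.035 = $121.89
403(b): $3,482.44 × 0.062 = $215.91
Pre-tax total = $121.89 + $215.91 = $337.80
Taxable wages = $3,482.44 − $337.80 = $3,144.64
Municipal income tax: $3,144.64 × 0.011 = $34.59
Federal withholding: $3,144.64 × 0.165 = $518.87
State income tax: $3,144.64 × 0.07 = $220.12
SDI: $3,482.44 × 0.012 = $41.79
State unemployment insurance (employee share): $3,482.44 × 0.0075 = $26.12
OASDI: $3,482.44 × 0.059 = $205.46
Dental plan: $221.59
Garnishment: $3,482.44 × 0.02 = $69.65
Total deductions = $121.89 + $215.91 + $34.59 + $518.87 + $220.12 + $41.79 + $26.12 + $205.46 + $221.59 + $69.65 = $1,675.99
Net pay = $3,482.44 − $1,675.99 = $1,806.45

$1,806.45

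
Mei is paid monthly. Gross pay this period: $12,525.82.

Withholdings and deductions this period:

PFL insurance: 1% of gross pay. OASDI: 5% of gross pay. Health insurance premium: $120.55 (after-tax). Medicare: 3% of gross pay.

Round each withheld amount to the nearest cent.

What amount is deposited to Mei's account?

$11,277.95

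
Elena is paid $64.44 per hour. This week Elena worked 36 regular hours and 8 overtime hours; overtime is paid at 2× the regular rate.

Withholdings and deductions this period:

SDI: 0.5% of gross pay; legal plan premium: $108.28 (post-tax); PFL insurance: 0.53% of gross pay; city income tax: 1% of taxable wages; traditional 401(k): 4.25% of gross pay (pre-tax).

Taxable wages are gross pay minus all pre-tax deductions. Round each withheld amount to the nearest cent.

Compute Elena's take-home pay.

Regular pay: 36 × $64.44 = $2,319.84
Overtime pay: 8 × $64.44 × 2 = $1,031.04
Gross pay = $2,319.84 + $1,031.04 = $3,350.88
Traditional 401(k): $3,350.88 × 0.0425 = $142.41
Taxable wages = $3,350.88 − $142.41 = $3,208.47
City income tax: $3,208.47 × 0.01 = $32.08
SDI: $3,350.88 × 0.005 = $16.75
PFL insurance: $3,350.88 × 0.0053 = $17.76
Legal plan premium: $108.28
Total deductions = $142.41 + $32.08 + $16.75 + $17.76 + $108.28 = $317.28
Net pay = $3,350.88 − $317.28 = $3,033.60

$3,033.60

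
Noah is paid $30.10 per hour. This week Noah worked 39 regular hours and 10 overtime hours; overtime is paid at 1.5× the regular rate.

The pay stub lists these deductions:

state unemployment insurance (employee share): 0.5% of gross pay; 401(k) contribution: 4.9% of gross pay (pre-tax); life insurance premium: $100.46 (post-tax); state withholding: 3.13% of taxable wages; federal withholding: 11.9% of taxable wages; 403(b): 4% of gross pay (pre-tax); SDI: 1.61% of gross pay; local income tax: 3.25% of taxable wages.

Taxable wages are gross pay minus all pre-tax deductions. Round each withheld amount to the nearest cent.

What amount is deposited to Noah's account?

$1,075.30

Regular pay: 39 × $30.10 = $1,173.90
Overtime pay: 10 × $30.10 × 1.5 = $451.50
Gross pay = $1,173.90 + $451.50 = $1,625.40
403(b): $1,625.40 × 0.04 = $65.02
401(k) contribution: $1,625.40 × 0.049 = $79.64
Pre-tax total = $65.02 + $79.64 = $144.66
Taxable wages = $1,625.40 − $144.66 = $1,480.74
State withholding: $1,480.74 × 0.0313 = $46.35
Federal withholding: $1,480.74 × 0.119 = $176.21
Local income tax: $1,480.74 × 0.0325 = $48.12
SDI: $1,625.40 × 0.0161 = $26.17
State unemployment insurance (employee share): $1,625.40 × 0.005 = $8.13
Life insurance premium: $100.46
Total deductions = $65.02 + $79.64 + $46.35 + $176.21 + $48.12 + $26.17 + $8.13 + $100.46 = $550.10
Net pay = $1,625.40 − $550.10 = $1,075.30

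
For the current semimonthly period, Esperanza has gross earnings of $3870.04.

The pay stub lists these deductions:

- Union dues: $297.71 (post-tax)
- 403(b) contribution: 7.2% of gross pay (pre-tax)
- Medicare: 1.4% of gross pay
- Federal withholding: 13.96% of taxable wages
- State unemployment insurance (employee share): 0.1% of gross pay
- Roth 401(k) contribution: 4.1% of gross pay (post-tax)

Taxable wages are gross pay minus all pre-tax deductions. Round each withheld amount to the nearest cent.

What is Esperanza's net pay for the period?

$2575.61

403(b) contribution: $3870.04 × 0.072 = $278.64
Taxable wages = $3870.04 − $278.64 = $3591.40
Federal withholding: $3591.40 × 0.1396 = $501.36
State unemployment insurance (employee share): $3870.04 × 0.001 = $3.87
Medicare: $3870.04 × 0.014 = $54.18
Union dues: $297.71
Roth 401(k) contribution: $3870.04 × 0.041 = $158.67
Total deductions = $278.64 + $501.36 + $3.87 + $54.18 + $297.71 + $158.67 = $1294.43
Net pay = $3870.04 − $1294.43 = $2575.61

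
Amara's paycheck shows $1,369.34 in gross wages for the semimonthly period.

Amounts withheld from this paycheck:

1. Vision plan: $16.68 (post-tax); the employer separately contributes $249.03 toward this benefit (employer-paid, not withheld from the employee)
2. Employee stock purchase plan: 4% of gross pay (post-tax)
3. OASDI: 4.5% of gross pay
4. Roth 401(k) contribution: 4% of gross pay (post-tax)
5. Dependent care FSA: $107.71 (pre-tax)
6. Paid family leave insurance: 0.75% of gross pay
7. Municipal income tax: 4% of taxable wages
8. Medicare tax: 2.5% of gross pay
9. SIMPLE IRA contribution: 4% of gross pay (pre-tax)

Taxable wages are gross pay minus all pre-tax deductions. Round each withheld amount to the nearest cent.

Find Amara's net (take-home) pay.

$926.25

Dependent care FSA: $107.71
SIMPLE IRA contribution: $1,369.34 × 0.04 = $54.77
Pre-tax total = $107.71 + $54.77 = $162.48
Taxable wages = $1,369.34 − $162.48 = $1,206.86
Municipal income tax: $1,206.86 × 0.04 = $48.27
Medicare tax: $1,369.34 × 0.025 = $34.23
OASDI: $1,369.34 × 0.045 = $61.62
Paid family leave insurance: $1,369.34 × 0.0075 = $10.27
Employee stock purchase plan: $1,369.34 × 0.04 = $54.77
Vision plan: $16.68
Roth 401(k) contribution: $1,369.34 × 0.04 = $54.77
(Employer's $249.03 toward vision plan is not withheld from the employee.)
Total deductions = $107.71 + $54.77 + $48.27 + $34.23 + $61.62 + $10.27 + $54.77 + $16.68 + $54.77 = $443.09
Net pay = $1,369.34 − $443.09 = $926.25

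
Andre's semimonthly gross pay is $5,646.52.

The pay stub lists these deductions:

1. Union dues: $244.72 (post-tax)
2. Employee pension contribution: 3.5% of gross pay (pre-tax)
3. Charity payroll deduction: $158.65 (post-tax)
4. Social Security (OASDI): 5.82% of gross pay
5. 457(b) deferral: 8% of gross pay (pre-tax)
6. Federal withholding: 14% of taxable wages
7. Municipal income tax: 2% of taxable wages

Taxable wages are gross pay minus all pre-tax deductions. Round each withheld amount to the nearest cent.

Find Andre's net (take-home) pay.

$3,465.63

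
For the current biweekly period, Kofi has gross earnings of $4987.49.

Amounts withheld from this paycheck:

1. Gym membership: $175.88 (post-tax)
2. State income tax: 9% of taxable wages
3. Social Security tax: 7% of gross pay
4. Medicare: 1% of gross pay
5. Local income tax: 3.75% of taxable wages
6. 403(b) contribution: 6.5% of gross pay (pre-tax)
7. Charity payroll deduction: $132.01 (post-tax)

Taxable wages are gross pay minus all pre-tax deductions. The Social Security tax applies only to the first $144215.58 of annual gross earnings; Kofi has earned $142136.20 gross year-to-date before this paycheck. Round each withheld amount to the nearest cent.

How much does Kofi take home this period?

$3565.41

403(b) contribution: $4987.49 × 0.065 = $324.19
Taxable wages = $4987.49 − $324.19 = $4663.30
State income tax: $4663.30 × 0.09 = $419.70
Local income tax: $4663.30 × 0.0375 = $174.87
Social Security tax: only $144215.58 − $142136.20 = $2079.38 of this check is subject → $2079.38 × 0.07 = $145.56
Medicare: $4987.49 × 0.01 = $49.87
Charity payroll deduction: $132.01
Gym membership: $175.88
Total deductions = $324.19 + $419.70 + $174.87 + $145.56 + $49.87 + $132.01 + $175.88 = $1422.08
Net pay = $4987.49 − $1422.08 = $3565.41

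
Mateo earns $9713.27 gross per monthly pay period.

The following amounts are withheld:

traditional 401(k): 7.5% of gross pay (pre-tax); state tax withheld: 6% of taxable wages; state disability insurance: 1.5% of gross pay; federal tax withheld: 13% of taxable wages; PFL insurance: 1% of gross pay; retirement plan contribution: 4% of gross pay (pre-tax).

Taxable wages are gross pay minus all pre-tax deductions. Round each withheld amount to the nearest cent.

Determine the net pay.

$6720.13

Traditional 401(k): $9713.27 × 0.075 = $728.50
Retirement plan contribution: $9713.27 × 0.04 = $388.53
Pre-tax total = $728.50 + $388.53 = $1117.03
Taxable wages = $9713.27 − $1117.03 = $8596.24
Federal tax withheld: $8596.24 × 0.13 = $1117.51
State tax withheld: $8596.24 × 0.06 = $515.77
State disability insurance: $9713.27 × 0.015 = $145.70
PFL insurance: $9713.27 × 0.01 = $97.13
Total deductions = $728.50 + $388.53 + $1117.51 + $515.77 + $145.70 + $97.13 = $2993.14
Net pay = $9713.27 − $2993.14 = $6720.13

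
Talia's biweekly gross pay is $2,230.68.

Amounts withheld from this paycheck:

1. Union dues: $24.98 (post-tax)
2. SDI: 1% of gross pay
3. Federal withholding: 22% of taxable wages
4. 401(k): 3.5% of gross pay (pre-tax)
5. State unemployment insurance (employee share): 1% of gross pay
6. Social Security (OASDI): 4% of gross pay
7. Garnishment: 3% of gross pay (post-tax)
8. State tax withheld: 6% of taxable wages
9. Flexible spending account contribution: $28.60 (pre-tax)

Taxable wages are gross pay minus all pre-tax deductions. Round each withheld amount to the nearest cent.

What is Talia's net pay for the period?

$1,303.54

401(k): $2,230.68 × 0.035 = $78.07
Flexible spending account contribution: $28.60
Pre-tax total = $78.07 + $28.60 = $106.67
Taxable wages = $2,230.68 − $106.67 = $2,124.01
Federal withholding: $2,124.01 × 0.22 = $467.28
State tax withheld: $2,124.01 × 0.06 = $127.44
SDI: $2,230.68 × 0.01 = $22.31
State unemployment insurance (employee share): $2,230.68 × 0.01 = $22.31
Social Security (OASDI): $2,230.68 × 0.04 = $89.23
Union dues: $24.98
Garnishment: $2,230.68 × 0.03 = $66.92
Total deductions = $78.07 + $28.60 + $467.28 + $127.44 + $22.31 + $22.31 + $89.23 + $24.98 + $66.92 = $927.14
Net pay = $2,230.68 − $927.14 = $1,303.54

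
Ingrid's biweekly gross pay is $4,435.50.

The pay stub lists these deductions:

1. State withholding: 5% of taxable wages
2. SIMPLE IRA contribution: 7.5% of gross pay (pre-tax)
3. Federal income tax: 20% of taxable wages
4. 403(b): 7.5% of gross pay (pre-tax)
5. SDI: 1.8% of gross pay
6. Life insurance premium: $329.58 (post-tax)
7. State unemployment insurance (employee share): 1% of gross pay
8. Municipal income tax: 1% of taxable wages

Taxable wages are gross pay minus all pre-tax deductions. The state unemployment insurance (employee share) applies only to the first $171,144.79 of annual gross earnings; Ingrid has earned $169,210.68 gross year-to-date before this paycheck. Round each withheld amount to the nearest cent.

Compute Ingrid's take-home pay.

SIMPLE IRA contribution: $4,435.50 × 0.075 = $332.66
403(b): $4,435.50 × 0.075 = $332.66
Pre-tax total = $332.66 + $332.66 = $665.32
Taxable wages = $4,435.50 − $665.32 = $3,770.18
Federal income tax: $3,770.18 × 0.2 = $754.04
Municipal income tax: $3,770.18 × 0.01 = $37.70
State withholding: $3,770.18 × 0.05 = $188.51
SDI: $4,435.50 × 0.018 = $79.84
State unemployment insurance (employee share): only $171,144.79 − $169,210.68 = $1,934.11 of this check is subject → $1,934.11 × 0.01 = $19.34
Life insurance premium: $329.58
Total deductions = $332.66 + $332.66 + $754.04 + $37.70 + $188.51 + $79.84 + $19.34 + $329.58 = $2,074.33
Net pay = $4,435.50 − $2,074.33 = $2,361.17

$2,361.17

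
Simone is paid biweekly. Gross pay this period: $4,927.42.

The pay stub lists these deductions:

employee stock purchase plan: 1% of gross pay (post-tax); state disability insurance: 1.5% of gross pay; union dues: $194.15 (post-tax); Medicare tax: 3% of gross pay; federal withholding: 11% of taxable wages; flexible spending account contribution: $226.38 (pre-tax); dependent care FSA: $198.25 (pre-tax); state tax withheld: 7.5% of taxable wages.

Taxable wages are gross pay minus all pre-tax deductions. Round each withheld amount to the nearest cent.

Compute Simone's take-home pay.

$3,204.62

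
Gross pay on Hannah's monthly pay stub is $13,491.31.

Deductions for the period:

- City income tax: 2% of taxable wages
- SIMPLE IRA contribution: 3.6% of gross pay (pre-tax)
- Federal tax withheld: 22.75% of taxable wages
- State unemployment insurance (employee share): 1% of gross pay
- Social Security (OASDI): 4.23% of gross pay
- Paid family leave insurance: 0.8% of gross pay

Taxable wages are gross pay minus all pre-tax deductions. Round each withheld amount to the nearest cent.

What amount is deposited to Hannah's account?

SIMPLE IRA contribution: $13,491.31 × 0.036 = $485.69
Taxable wages = $13,491.31 − $485.69 = $13,005.62
Federal tax withheld: $13,005.62 × 0.2275 = $2,958.78
City income tax: $13,005.62 × 0.02 = $260.11
Social Security (OASDI): $13,491.31 × 0.0423 = $570.68
State unemployment insurance (employee share): $13,491.31 × 0.01 = $134.91
Paid family leave insurance: $13,491.31 × 0.008 = $107.93
Total deductions = $485.69 + $2,958.78 + $260.11 + $570.68 + $134.91 + $107.93 = $4,518.10
Net pay = $13,491.31 − $4,518.10 = $8,973.21

$8,973.21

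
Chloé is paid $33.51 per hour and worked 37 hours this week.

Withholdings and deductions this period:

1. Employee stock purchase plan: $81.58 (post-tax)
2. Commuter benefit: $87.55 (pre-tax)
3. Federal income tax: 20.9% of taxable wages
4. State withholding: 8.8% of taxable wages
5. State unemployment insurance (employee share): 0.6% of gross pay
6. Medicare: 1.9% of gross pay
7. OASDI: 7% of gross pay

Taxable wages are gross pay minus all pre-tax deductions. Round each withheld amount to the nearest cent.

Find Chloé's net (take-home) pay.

$610.72

Gross pay: 37 × $33.51 = $1239.87
Commuter benefit: $87.55
Taxable wages = $1239.87 − $87.55 = $1152.32
Federal income tax: $1152.32 × 0.209 = $240.83
State withholding: $1152.32 × 0.088 = $101.40
State unemployment insurance (employee share): $1239.87 × 0.006 = $7.44
Medicare: $1239.87 × 0.019 = $23.56
OASDI: $1239.87 × 0.07 = $86.79
Employee stock purchase plan: $81.58
Total deductions = $87.55 + $240.83 + $101.40 + $7.44 + $23.56 + $86.79 + $81.58 = $629.15
Net pay = $1239.87 − $629.15 = $610.72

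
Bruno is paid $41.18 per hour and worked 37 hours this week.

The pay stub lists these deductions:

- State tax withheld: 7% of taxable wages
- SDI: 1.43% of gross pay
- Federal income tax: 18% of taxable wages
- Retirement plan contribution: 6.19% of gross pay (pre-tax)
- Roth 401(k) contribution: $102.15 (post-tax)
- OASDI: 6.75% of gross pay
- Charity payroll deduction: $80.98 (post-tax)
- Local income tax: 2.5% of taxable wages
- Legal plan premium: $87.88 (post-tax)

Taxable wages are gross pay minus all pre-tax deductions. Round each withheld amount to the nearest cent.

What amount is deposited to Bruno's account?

$640.64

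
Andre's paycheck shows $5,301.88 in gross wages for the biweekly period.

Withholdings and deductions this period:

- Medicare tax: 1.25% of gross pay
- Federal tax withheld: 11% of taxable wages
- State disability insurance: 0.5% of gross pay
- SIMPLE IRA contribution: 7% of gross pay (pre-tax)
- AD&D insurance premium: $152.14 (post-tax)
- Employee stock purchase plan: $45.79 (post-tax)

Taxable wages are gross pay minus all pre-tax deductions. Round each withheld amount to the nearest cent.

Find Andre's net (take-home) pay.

$4,097.66

SIMPLE IRA contribution: $5,301.88 × 0.07 = $371.13
Taxable wages = $5,301.88 − $371.13 = $4,930.75
Federal tax withheld: $4,930.75 × 0.11 = $542.38
Medicare tax: $5,301.88 × 0.0125 = $66.27
State disability insurance: $5,301.88 × 0.005 = $26.51
Employee stock purchase plan: $45.79
AD&D insurance premium: $152.14
Total deductions = $371.13 + $542.38 + $66.27 + $26.51 + $45.79 + $152.14 = $1,204.22
Net pay = $5,301.88 − $1,204.22 = $4,097.66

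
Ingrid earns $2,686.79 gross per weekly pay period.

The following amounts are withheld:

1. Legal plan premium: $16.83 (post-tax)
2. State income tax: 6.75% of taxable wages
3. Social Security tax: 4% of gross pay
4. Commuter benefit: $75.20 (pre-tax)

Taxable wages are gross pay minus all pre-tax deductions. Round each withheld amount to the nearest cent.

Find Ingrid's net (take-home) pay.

Commuter benefit: $75.20
Taxable wages = $2,686.79 − $75.20 = $2,611.59
State income tax: $2,611.59 × 0.0675 = $176.28
Social Security tax: $2,686.79 × 0.04 = $107.47
Legal plan premium: $16.83
Total deductions = $75.20 + $176.28 + $107.47 + $16.83 = $375.78
Net pay = $2,686.79 − $375.78 = $2,311.01

$2,311.01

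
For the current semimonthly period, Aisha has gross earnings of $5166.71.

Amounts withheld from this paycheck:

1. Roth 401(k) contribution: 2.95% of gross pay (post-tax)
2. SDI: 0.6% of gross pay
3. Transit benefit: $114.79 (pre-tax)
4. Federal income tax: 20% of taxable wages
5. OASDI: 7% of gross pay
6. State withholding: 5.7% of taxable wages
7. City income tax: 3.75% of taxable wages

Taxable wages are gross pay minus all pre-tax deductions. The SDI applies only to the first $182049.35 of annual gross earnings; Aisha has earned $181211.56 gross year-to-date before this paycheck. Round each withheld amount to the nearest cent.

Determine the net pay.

$3045.01

Transit benefit: $114.79
Taxable wages = $5166.71 − $114.79 = $5051.92
State withholding: $5051.92 × 0.057 = $287.96
City income tax: $5051.92 × 0.0375 = $189.45
Federal income tax: $5051.92 × 0.2 = $1010.38
SDI: only $182049.35 − $181211.56 = $837.79 of this check is subject → $837.79 × 0.006 = $5.03
OASDI: $5166.71 × 0.07 = $361.67
Roth 401(k) contribution: $5166.71 × 0.0295 = $152.42
Total deductions = $114.79 + $287.96 + $189.45 + $1010.38 + $5.03 + $361.67 + $152.42 = $2121.70
Net pay = $5166.71 − $2121.70 = $3045.01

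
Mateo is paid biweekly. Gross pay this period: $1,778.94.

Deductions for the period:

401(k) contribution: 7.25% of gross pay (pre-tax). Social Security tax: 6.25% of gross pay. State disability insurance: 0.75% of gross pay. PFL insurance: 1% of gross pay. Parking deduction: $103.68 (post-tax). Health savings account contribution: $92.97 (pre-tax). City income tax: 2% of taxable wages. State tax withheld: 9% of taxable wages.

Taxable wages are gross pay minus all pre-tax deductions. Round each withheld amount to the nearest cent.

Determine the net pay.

401(k) contribution: $1,778.94 × 0.0725 = $128.97
Health savings account contribution: $92.97
Pre-tax total = $128.97 + $92.97 = $221.94
Taxable wages = $1,778.94 − $221.94 = $1,557.00
State tax withheld: $1,557.00 × 0.09 = $140.13
City income tax: $1,557.00 × 0.02 = $31.14
PFL insurance: $1,778.94 × 0.01 = $17.79
State disability insurance: $1,778.94 × 0.0075 = $13.34
Social Security tax: $1,778.94 × 0.0625 = $111.18
Parking deduction: $103.68
Total deductions = $128.97 + $92.97 + $140.13 + $31.14 + $17.79 + $13.34 + $111.18 + $103.68 = $639.20
Net pay = $1,778.94 − $639.20 = $1,139.74

$1,139.74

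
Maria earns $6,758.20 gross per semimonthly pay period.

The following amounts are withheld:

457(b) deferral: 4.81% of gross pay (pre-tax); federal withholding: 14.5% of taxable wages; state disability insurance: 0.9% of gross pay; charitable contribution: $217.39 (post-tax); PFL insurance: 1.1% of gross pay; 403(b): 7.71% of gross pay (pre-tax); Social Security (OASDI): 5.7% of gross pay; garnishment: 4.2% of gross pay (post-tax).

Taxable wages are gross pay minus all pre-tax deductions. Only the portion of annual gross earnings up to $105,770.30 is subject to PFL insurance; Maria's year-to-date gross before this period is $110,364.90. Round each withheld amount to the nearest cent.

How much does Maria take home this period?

457(b) deferral: $6,758.20 × 0.0481 = $325.07
403(b): $6,758.20 × 0.0771 = $521.06
Pre-tax total = $325.07 + $521.06 = $846.13
Taxable wages = $6,758.20 − $846.13 = $5,912.07
Federal withholding: $5,912.07 × 0.145 = $857.25
Social Security (OASDI): $6,758.20 × 0.057 = $385.22
State disability insurance: $6,758.20 × 0.009 = $60.82
PFL insurance: annual cap $105,770.30 already reached (YTD $110,364.90), so $0.00
Garnishment: $6,758.20 × 0.042 = $283.84
Charitable contribution: $217.39
Total deductions = $325.07 + $521.06 + $857.25 + $385.22 + $60.82 + $0.00 + $283.84 + $217.39 = $2,650.65
Net pay = $6,758.20 − $2,650.65 = $4,107.55

$4,107.55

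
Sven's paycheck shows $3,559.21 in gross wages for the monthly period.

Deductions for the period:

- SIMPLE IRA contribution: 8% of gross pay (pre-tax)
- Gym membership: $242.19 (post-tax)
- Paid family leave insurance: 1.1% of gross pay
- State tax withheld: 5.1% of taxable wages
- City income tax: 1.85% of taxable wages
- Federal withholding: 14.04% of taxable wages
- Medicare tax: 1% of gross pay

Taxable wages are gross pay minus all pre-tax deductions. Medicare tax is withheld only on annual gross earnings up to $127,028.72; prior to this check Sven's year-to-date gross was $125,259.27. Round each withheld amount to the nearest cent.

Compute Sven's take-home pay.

$2,288.12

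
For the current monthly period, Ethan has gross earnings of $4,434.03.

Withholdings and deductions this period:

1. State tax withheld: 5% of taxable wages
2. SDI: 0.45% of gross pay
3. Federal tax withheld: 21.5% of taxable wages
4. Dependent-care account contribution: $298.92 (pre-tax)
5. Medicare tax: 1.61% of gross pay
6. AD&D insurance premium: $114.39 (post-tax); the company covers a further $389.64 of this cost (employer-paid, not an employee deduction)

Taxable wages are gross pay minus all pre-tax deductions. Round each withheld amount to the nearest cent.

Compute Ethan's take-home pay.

$2,833.57

Dependent-care account contribution: $298.92
Taxable wages = $4,434.03 − $298.92 = $4,135.11
Federal tax withheld: $4,135.11 × 0.215 = $889.05
State tax withheld: $4,135.11 × 0.05 = $206.76
Medicare tax: $4,434.03 × 0.0161 = $71.39
SDI: $4,434.03 × 0.0045 = $19.95
AD&D insurance premium: $114.39
(Employer's $389.64 toward AD&D insurance premium is not withheld from the employee.)
Total deductions = $298.92 + $889.05 + $206.76 + $71.39 + $19.95 + $114.39 = $1,600.46
Net pay = $4,434.03 − $1,600.46 = $2,833.57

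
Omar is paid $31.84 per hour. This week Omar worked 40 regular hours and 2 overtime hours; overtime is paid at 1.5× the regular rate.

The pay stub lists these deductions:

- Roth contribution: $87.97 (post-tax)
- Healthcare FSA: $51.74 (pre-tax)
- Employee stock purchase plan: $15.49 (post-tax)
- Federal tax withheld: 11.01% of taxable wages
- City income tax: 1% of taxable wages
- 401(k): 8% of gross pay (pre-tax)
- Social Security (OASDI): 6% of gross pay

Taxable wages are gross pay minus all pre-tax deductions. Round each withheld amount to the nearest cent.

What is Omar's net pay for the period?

$877.18

Regular pay: 40 × $31.84 = $1273.60
Overtime pay: 2 × $31.84 × 1.5 = $95.52
Gross pay = $1273.60 + $95.52 = $1369.12
Healthcare FSA: $51.74
401(k): $1369.12 × 0.08 = $109.53
Pre-tax total = $51.74 + $109.53 = $161.27
Taxable wages = $1369.12 − $161.27 = $1207.85
Federal tax withheld: $1207.85 × 0.1101 = $132.98
City income tax: $1207.85 × 0.01 = $12.08
Social Security (OASDI): $1369.12 × 0.06 = $82.15
Employee stock purchase plan: $15.49
Roth contribution: $87.97
Total deductions = $51.74 + $109.53 + $132.98 + $12.08 + $82.15 + $15.49 + $87.97 = $491.94
Net pay = $1369.12 − $491.94 = $877.18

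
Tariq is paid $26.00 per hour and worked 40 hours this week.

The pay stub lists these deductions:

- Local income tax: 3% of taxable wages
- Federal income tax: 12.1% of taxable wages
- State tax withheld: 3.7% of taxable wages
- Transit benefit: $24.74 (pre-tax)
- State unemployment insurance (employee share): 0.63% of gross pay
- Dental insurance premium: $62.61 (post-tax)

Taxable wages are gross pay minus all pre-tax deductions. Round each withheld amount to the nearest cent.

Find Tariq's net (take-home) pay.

Gross pay: 40 × $26.00 = $1,040.00
Transit benefit: $24.74
Taxable wages = $1,040.00 − $24.74 = $1,015.26
Federal income tax: $1,015.26 × 0.121 = $122.85
State tax withheld: $1,015.26 × 0.037 = $37.56
Local income tax: $1,015.26 × 0.03 = $30.46
State unemployment insurance (employee share): $1,040.00 × 0.0063 = $6.55
Dental insurance premium: $62.61
Total deductions = $24.74 + $122.85 + $37.56 + $30.46 + $6.55 + $62.61 = $284.77
Net pay = $1,040.00 − $284.77 = $755.23

$755.23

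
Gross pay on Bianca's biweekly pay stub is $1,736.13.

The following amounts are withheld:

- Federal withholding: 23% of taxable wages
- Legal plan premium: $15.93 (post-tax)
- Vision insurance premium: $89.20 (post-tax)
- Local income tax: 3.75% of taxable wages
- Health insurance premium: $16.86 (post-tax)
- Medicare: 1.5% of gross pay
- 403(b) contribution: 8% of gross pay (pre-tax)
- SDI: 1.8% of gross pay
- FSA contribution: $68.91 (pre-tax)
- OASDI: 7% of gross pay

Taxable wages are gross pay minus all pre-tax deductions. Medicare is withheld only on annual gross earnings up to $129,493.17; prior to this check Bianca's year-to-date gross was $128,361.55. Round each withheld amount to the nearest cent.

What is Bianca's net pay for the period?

403(b) contribution: $1,736.13 × 0.08 = $138.89
FSA contribution: $68.91
Pre-tax total = $138.89 + $68.91 = $207.80
Taxable wages = $1,736.13 − $207.80 = $1,528.33
Local income tax: $1,528.33 × 0.0375 = $57.31
Federal withholding: $1,528.33 × 0.23 = $351.52
OASDI: $1,736.13 × 0.07 = $121.53
SDI: $1,736.13 × 0.018 = $31.25
Medicare: only $129,493.17 − $128,361.55 = $1,131.62 of this check is subject → $1,131.62 × 0.015 = $16.97
Health insurance premium: $16.86
Vision insurance premium: $89.20
Legal plan premium: $15.93
Total deductions = $138.89 + $68.91 + $57.31 + $351.52 + $121.53 + $31.25 + $16.97 + $16.86 + $89.20 + $15.93 = $908.37
Net pay = $1,736.13 − $908.37 = $827.76

$827.76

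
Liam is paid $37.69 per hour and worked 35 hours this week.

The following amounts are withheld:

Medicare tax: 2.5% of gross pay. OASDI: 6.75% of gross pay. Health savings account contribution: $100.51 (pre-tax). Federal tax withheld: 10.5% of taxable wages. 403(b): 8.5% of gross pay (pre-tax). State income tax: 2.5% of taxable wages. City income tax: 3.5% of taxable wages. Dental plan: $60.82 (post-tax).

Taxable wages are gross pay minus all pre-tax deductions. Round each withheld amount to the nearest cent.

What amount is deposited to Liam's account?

$741.10

Gross pay: 35 × $37.69 = $1,319.15
Health savings account contribution: $100.51
403(b): $1,319.15 × 0.085 = $112.13
Pre-tax total = $100.51 + $112.13 = $212.64
Taxable wages = $1,319.15 − $212.64 = $1,106.51
State income tax: $1,106.51 × 0.025 = $27.66
Federal tax withheld: $1,106.51 × 0.105 = $116.18
City income tax: $1,106.51 × 0.035 = $38.73
Medicare tax: $1,319.15 × 0.025 = $32.98
OASDI: $1,319.15 × 0.0675 = $89.04
Dental plan: $60.82
Total deductions = $100.51 + $112.13 + $27.66 + $116.18 + $38.73 + $32.98 + $89.04 + $60.82 = $578.05
Net pay = $1,319.15 − $578.05 = $741.10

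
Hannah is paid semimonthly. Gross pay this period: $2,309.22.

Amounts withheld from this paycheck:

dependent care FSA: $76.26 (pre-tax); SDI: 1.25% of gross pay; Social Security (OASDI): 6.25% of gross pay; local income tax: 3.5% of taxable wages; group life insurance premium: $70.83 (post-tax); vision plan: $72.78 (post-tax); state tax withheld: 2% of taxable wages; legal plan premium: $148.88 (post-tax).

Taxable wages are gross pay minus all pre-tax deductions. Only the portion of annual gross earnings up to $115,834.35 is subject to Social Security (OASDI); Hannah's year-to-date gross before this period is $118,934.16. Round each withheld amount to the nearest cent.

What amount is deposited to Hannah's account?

Dependent care FSA: $76.26
Taxable wages = $2,309.22 − $76.26 = $2,232.96
Local income tax: $2,232.96 × 0.035 = $78.15
State tax withheld: $2,232.96 × 0.02 = $44.66
SDI: $2,309.22 × 0.0125 = $28.87
Social Security (OASDI): annual cap $115,834.35 already reached (YTD $118,934.16), so $0.00
Group life insurance premium: $70.83
Legal plan premium: $148.88
Vision plan: $72.78
Total deductions = $76.26 + $78.15 + $44.66 + $28.87 + $0.00 + $70.83 + $148.88 + $72.78 = $520.43
Net pay = $2,309.22 − $520.43 = $1,788.79

$1,788.79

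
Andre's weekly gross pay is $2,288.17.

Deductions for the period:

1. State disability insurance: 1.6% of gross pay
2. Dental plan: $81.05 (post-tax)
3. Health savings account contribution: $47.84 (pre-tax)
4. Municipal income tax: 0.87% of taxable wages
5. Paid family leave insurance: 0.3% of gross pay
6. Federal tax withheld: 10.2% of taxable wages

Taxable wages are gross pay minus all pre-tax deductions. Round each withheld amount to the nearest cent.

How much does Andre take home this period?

Health savings account contribution: $47.84
Taxable wages = $2,288.17 − $47.84 = $2,240.33
Federal tax withheld: $2,240.33 × 0.102 = $228.51
Municipal income tax: $2,240.33 × 0.0087 = $19.49
Paid family leave insurance: $2,288.17 × 0.003 = $6.86
State disability insurance: $2,288.17 × 0.016 = $36.61
Dental plan: $81.05
Total deductions = $47.84 + $228.51 + $19.49 + $6.86 + $36.61 + $81.05 = $420.36
Net pay = $2,288.17 − $420.36 = $1,867.81

$1,867.81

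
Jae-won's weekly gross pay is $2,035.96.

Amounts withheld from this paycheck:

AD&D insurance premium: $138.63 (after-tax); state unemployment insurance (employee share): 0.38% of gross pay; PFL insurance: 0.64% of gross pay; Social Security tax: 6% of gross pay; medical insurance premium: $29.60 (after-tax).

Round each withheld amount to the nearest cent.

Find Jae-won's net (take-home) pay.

PFL insurance: $2,035.96 × 0.0064 = $13.03
Social Security tax: $2,035.96 × 0.06 = $122.16
State unemployment insurance (employee share): $2,035.96 × 0.0038 = $7.74
AD&D insurance premium: $138.63
Medical insurance premium: $29.60
Total deductions = $13.03 + $122.16 + $7.74 + $138.63 + $29.60 = $311.16
Net pay = $2,035.96 − $311.16 = $1,724.80

$1,724.80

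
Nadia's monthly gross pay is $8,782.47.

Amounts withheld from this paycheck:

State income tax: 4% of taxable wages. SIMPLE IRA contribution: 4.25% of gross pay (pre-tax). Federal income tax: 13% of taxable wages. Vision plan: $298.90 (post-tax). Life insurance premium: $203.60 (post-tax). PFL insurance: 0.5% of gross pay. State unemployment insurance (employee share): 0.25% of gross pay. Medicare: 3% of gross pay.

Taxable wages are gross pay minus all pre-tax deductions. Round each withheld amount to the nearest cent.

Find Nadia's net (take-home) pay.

SIMPLE IRA contribution: $8,782.47 × 0.0425 = $373.25
Taxable wages = $8,782.47 − $373.25 = $8,409.22
State income tax: $8,409.22 × 0.04 = $336.37
Federal income tax: $8,409.22 × 0.13 = $1,093.20
State unemployment insurance (employee share): $8,782.47 × 0.0025 = $21.96
Medicare: $8,782.47 × 0.03 = $263.47
PFL insurance: $8,782.47 × 0.005 = $43.91
Vision plan: $298.90
Life insurance premium: $203.60
Total deductions = $373.25 + $336.37 + $1,093.20 + $21.96 + $263.47 + $43.91 + $298.90 + $203.60 = $2,634.66
Net pay = $8,782.47 − $2,634.66 = $6,147.81

$6,147.81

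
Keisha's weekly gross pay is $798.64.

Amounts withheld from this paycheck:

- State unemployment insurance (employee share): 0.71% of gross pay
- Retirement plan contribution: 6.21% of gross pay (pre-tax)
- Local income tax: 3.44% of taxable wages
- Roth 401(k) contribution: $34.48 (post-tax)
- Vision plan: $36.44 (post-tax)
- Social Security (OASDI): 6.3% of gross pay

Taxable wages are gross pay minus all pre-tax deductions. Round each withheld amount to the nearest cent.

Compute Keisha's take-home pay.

Retirement plan contribution: $798.64 × 0.0621 = $49.60
Taxable wages = $798.64 − $49.60 = $749.04
Local income tax: $749.04 × 0.0344 = $25.77
Social Security (OASDI): $798.64 × 0.063 = $50.31
State unemployment insurance (employee share): $798.64 × 0.0071 = $5.67
Vision plan: $36.44
Roth 401(k) contribution: $34.48
Total deductions = $49.60 + $25.77 + $50.31 + $5.67 + $36.44 + $34.48 = $202.27
Net pay = $798.64 − $202.27 = $596.37

$596.37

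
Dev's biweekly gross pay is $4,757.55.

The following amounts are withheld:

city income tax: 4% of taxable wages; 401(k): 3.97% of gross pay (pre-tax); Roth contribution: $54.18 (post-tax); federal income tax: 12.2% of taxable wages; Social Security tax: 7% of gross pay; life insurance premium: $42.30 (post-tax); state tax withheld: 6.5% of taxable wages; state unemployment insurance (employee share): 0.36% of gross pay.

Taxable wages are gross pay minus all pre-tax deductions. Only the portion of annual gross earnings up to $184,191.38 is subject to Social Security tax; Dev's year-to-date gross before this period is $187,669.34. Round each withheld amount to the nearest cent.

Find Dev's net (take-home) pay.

$3,417.98

401(k): $4,757.55 × 0.0397 = $188.87
Taxable wages = $4,757.55 − $188.87 = $4,568.68
State tax withheld: $4,568.68 × 0.065 = $296.96
City income tax: $4,568.68 × 0.04 = $182.75
Federal income tax: $4,568.68 × 0.122 = $557.38
Social Security tax: annual cap $184,191.38 already reached (YTD $187,669.34), so $0.00
State unemployment insurance (employee share): $4,757.55 × 0.0036 = $17.13
Life insurance premium: $42.30
Roth contribution: $54.18
Total deductions = $188.87 + $296.96 + $182.75 + $557.38 + $0.00 + $17.13 + $42.30 + $54.18 = $1,339.57
Net pay = $4,757.55 − $1,339.57 = $3,417.98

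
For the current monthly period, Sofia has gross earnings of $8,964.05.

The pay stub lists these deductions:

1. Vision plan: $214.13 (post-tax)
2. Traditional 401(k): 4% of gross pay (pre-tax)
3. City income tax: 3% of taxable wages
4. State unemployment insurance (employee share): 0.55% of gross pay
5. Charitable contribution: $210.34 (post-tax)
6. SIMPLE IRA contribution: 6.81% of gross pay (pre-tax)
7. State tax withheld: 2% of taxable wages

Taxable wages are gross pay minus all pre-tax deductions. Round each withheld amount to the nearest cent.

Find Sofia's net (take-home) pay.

SIMPLE IRA contribution: $8,964.05 × 0.0681 = $610.45
Traditional 401(k): $8,964.05 × 0.04 = $358.56
Pre-tax total = $610.45 + $358.56 = $969.01
Taxable wages = $8,964.05 − $969.01 = $7,995.04
City income tax: $7,995.04 × 0.03 = $239.85
State tax withheld: $7,995.04 × 0.02 = $159.90
State unemployment insurance (employee share): $8,964.05 × 0.0055 = $49.30
Vision plan: $214.13
Charitable contribution: $210.34
Total deductions = $610.45 + $358.56 + $239.85 + $159.90 + $49.30 + $214.13 + $210.34 = $1,842.53
Net pay = $8,964.05 − $1,842.53 = $7,121.52

$7,121.52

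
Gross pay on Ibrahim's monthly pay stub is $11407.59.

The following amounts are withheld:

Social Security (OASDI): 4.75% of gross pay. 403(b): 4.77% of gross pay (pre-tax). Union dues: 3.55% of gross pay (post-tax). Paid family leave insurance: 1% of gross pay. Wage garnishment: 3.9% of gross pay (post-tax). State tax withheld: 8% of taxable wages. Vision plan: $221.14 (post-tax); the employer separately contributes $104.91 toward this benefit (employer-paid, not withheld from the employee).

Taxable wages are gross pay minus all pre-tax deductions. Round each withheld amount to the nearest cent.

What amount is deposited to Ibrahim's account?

$8267.42

403(b): $11407.59 × 0.0477 = $544.14
Taxable wages = $11407.59 − $544.14 = $10863.45
State tax withheld: $10863.45 × 0.08 = $869.08
Paid family leave insurance: $11407.59 × 0.01 = $114.08
Social Security (OASDI): $11407.59 × 0.0475 = $541.86
Union dues: $11407.59 × 0.0355 = $404.97
Wage garnishment: $11407.59 × 0.039 = $444.90
Vision plan: $221.14
(Employer's $104.91 toward vision plan is not withheld from the employee.)
Total deductions = $544.14 + $869.08 + $114.08 + $541.86 + $404.97 + $444.90 + $221.14 = $3140.17
Net pay = $11407.59 − $3140.17 = $8267.42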